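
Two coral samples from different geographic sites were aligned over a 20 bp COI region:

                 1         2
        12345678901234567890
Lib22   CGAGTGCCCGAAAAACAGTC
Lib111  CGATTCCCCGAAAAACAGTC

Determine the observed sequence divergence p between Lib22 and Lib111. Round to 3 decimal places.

0.100

The sequences differ at positions 4 (G/T), 6 (G/C).
There are 2 differences over 20 sites, so p = 2/20 = 0.100.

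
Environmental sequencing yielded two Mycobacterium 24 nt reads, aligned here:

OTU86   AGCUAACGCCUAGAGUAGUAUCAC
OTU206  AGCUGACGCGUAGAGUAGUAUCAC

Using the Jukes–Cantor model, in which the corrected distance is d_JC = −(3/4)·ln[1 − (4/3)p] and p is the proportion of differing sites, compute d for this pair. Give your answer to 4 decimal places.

Differing sites — 5:A/G; 10:C/G.
p = 2/24 = 0.083333.
d = −0.75 · ln(1 − (4/3)·0.083333) = −0.75 · ln(0.888889) = −0.75 · (-0.117783) = 0.0883.

0.0883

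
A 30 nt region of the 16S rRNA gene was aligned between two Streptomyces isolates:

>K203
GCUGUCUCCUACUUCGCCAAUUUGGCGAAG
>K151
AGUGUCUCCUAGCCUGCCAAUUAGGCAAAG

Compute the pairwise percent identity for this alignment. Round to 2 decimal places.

The sequences differ at positions 1 (G/A), 2 (C/G), 12 (C/G), 13 (U/C), 14 (U/C), 15 (C/U), 23 (U/A), 27 (G/A).
22 of the 30 sites match, so the percent identity is 22/30 × 100 = 73.33%.

73.33%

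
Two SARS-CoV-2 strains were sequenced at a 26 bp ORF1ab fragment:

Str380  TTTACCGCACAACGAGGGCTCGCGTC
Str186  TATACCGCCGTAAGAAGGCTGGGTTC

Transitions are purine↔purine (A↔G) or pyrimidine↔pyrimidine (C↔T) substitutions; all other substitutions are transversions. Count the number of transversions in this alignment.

8

Differing sites — 2:T/A (Tv); 9:A/C (Tv); 10:C/G (Tv); 11:A/T (Tv); 13:C/A (Tv); 16:G/A (Ti); 21:C/G (Tv); 23:C/G (Tv); 24:G/T (Tv).
Of the 9 differences, 1 transition and 8 transversions, so the answer is 8.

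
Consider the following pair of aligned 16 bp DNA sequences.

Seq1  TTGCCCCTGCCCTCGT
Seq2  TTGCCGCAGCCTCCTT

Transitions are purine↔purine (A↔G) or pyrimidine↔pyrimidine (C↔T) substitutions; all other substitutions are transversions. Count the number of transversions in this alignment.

Differing sites — 6:C/G (Tv); 8:T/A (Tv); 12:C/T (Ti); 13:T/C (Ti); 15:G/T (Tv).
Of the 5 differences, 2 transitions and 3 transversions, so the answer is 3.

3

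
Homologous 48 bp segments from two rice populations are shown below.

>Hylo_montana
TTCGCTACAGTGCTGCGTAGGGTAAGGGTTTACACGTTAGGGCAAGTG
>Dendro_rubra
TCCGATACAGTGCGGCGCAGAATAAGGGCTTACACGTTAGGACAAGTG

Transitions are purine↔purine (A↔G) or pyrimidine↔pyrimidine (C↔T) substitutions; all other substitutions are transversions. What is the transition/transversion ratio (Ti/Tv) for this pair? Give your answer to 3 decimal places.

3.000

Mismatches occur at site 2 (T→C, transition), site 5 (C→A, transversion), site 14 (T→G, transversion), site 18 (T→C, transition), site 21 (G→A, transition), site 22 (G→A, transition), site 29 (T→C, transition), site 42 (G→A, transition).
Of the 8 differences, 6 transitions and 2 transversions, so Ti/Tv = 6/2 = 3.000.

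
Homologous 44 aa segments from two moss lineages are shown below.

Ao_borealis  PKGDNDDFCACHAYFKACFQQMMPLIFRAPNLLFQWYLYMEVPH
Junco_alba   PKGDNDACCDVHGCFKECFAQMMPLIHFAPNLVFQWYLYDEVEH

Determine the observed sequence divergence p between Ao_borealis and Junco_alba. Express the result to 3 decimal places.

The sequences differ at positions 7 (D/A), 8 (F/C), 10 (A/D), 11 (C/V), 13 (A/G), 14 (Y/C), 17 (A/E), 20 (Q/A), 27 (F/H), 28 (R/F), 33 (L/V), 40 (M/D), 43 (P/E).
There are 13 differences over 44 sites, so p = 13/44 = 0.295.

0.295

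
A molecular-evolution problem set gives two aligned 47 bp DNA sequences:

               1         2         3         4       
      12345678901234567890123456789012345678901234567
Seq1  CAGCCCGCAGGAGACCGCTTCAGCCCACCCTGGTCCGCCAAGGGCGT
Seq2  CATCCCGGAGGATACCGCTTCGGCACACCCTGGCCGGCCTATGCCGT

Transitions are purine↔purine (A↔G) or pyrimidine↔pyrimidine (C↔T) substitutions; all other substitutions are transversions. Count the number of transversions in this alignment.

The sequences differ at positions 3 (G/T, transversion), 8 (C/G, transversion), 13 (G/T, transversion), 22 (A/G, transition), 25 (C/A, transversion), 34 (T/C, transition), 36 (C/G, transversion), 40 (A/T, transversion), 42 (G/T, transversion), 44 (G/C, transversion).
Of the 10 differences, 2 transitions and 8 transversions, so the answer is 8.

8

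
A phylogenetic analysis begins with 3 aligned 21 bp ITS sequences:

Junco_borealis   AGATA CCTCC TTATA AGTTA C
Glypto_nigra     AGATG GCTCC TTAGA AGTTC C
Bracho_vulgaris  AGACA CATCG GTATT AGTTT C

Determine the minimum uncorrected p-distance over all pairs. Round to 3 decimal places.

Pairwise Hamming distances:
  Junco_borealis vs Glypto_nigra: 4
  Junco_borealis vs Bracho_vulgaris: 6
  Glypto_nigra vs Bracho_vulgaris: 9
The smallest is 4 mismatches, between Junco_borealis and Glypto_nigra; p = 4/21 = 0.190.

0.190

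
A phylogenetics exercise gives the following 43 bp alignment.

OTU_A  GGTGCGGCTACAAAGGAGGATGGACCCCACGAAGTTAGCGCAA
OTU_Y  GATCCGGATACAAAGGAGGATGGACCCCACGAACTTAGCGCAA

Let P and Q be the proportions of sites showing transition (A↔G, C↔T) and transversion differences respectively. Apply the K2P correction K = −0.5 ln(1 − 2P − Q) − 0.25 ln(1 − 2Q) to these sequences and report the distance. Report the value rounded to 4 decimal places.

0.0994

Mismatches occur at site 2 (G→A, transition), site 4 (G→C, transversion), site 8 (C→A, transversion), site 34 (G→C, transversion).
Of the 4 differences, 1 transition and 3 transversions over 43 sites: P = 1/43 = 0.023256, Q = 3/43 = 0.069767.
d = −0.5·ln(0.883721) − 0.25·ln(0.860466) = −0.5·(-0.123614) − 0.25·(-0.150281) = 0.0994.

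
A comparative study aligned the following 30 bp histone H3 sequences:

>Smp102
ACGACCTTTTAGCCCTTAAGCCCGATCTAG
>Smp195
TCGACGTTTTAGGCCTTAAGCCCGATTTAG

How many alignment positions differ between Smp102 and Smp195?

4

The sequences differ at positions 1 (A/T), 6 (C/G), 13 (C/G), 27 (C/T).
That gives 4 mismatches out of 30 aligned sites, so the Hamming distance is 4.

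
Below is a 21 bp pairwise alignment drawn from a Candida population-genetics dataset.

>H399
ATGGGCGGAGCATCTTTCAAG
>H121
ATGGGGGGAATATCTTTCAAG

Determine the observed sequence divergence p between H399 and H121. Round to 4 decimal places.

The sequences differ at positions 6 (C/G), 10 (G/A), 11 (C/T).
There are 3 differences over 21 sites, so p = 3/21 = 0.1429.

0.1429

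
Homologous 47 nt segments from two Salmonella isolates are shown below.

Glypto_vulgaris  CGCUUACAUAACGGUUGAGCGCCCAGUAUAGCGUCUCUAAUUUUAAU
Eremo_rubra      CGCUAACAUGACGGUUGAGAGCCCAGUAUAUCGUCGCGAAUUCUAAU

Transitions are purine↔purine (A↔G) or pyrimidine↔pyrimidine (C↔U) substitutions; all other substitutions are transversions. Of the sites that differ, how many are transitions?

2

Differing sites — 5:U/A (Tv); 10:A/G (Ti); 20:C/A (Tv); 31:G/U (Tv); 36:U/G (Tv); 38:U/G (Tv); 43:U/C (Ti).
Of the 7 differences, 2 transitions and 5 transversions, so the answer is 2.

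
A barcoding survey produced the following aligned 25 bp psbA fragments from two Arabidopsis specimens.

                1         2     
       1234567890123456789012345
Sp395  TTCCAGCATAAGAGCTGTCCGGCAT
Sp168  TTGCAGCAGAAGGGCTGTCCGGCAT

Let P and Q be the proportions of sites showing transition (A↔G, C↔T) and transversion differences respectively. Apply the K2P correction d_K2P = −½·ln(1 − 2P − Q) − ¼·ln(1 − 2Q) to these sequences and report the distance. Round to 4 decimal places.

The sequences differ at positions 3 (C/G, transversion), 9 (T/G, transversion), 13 (A/G, transition).
Of the 3 differences, 1 transition and 2 transversions over 25 sites: P = 1/25 = 0.040000, Q = 2/25 = 0.080000.
d = −0.5·ln(0.840000) − 0.25·ln(0.840000) = −0.5·(-0.174353) − 0.25·(-0.174353) = 0.1308.

0.1308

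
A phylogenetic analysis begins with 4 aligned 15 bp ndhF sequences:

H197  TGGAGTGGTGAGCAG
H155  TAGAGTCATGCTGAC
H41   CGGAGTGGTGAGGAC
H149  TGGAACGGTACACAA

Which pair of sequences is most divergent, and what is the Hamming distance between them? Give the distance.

Pairwise Hamming distances:
  H197 vs H155: 7
  H197 vs H41: 3
  H197 vs H149: 6
  H155 vs H41: 6
  H155 vs H149: 9
  H41 vs H149: 8
The largest is 9, between H155 and H149.

9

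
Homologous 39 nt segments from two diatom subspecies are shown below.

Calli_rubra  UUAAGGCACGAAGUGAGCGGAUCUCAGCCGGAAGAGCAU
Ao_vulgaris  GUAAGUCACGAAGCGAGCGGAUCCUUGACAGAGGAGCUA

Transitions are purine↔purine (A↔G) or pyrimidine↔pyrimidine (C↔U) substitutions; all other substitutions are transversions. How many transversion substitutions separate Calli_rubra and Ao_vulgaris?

6

Differing sites — 1:U/G (Tv); 6:G/U (Tv); 14:U/C (Ti); 24:U/C (Ti); 25:C/U (Ti); 26:A/U (Tv); 28:C/A (Tv); 30:G/A (Ti); 33:A/G (Ti); 38:A/U (Tv); 39:U/A (Tv).
Of the 11 differences, 5 transitions and 6 transversions, so the answer is 6.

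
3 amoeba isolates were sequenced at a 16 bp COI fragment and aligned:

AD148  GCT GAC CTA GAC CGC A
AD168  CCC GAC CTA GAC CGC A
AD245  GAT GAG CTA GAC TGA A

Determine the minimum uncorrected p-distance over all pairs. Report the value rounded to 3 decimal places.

0.125

Pairwise Hamming distances:
  AD148 vs AD168: 2
  AD148 vs AD245: 4
  AD168 vs AD245: 6
The smallest is 2 mismatches, between AD148 and AD168; p = 2/16 = 0.125.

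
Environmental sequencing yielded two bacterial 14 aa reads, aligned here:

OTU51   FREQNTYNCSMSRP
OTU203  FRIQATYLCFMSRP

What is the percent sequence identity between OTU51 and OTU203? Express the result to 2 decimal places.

Mismatches occur at site 3 (E↔I), site 5 (N↔A), site 8 (N↔L), site 10 (S↔F).
10 of the 14 sites match, so the percent identity is 10/14 × 100 = 71.43%.

71.43%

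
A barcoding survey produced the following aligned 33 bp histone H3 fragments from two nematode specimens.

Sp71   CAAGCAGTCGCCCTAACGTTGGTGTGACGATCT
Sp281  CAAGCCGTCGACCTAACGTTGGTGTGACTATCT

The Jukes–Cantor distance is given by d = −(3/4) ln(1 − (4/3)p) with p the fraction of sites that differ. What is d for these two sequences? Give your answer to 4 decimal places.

Differing sites — 6:A/C; 11:C/A; 29:G/T.
p = 3/33 = 0.090909.
d = −0.75 · ln(1 − (4/3)·0.090909) = −0.75 · ln(0.878788) = −0.75 · (-0.129212) = 0.0969.

0.0969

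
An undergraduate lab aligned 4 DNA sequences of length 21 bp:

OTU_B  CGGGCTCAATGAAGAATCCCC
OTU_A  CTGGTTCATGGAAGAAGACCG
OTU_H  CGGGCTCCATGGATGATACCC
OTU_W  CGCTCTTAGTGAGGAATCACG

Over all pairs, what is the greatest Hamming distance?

12

Pairwise Hamming distances:
  OTU_B vs OTU_A: 7
  OTU_B vs OTU_H: 5
  OTU_B vs OTU_W: 7
  OTU_A vs OTU_H: 10
  OTU_A vs OTU_W: 11
  OTU_H vs OTU_W: 12
The largest is 12, between OTU_H and OTU_W.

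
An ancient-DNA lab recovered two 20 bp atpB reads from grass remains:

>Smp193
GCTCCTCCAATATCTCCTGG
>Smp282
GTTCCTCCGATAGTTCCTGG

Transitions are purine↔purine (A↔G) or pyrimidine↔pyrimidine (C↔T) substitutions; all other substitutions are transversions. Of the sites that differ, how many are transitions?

3

Differing sites — 2:C/T (Ti); 9:A/G (Ti); 13:T/G (Tv); 14:C/T (Ti).
Of the 4 differences, 3 transitions and 1 transversion, so the answer is 3.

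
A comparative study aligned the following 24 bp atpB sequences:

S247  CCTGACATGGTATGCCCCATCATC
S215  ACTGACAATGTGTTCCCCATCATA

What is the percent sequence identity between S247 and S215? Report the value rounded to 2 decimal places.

Mismatches occur at site 1 (C→A), site 8 (T→A), site 9 (G→T), site 12 (A→G), site 14 (G→T), site 24 (C→A).
18 of the 24 sites match, so the percent identity is 18/24 × 100 = 75.00%.

75.00%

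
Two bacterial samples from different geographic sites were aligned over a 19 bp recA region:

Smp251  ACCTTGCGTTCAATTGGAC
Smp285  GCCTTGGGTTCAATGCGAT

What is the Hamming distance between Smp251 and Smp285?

The sequences differ at positions 1 (A/G), 7 (C/G), 15 (T/G), 16 (G/C), 19 (C/T).
That gives 5 mismatches out of 19 aligned sites, so the Hamming distance is 5.

5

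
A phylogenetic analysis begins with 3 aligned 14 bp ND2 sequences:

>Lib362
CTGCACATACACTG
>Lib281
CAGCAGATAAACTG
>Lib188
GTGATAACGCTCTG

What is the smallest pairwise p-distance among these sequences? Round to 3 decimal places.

0.214

Pairwise Hamming distances:
  Lib362 vs Lib281: 3
  Lib362 vs Lib188: 7
  Lib281 vs Lib188: 9
The smallest is 3 mismatches, between Lib362 and Lib281; p = 3/14 = 0.214.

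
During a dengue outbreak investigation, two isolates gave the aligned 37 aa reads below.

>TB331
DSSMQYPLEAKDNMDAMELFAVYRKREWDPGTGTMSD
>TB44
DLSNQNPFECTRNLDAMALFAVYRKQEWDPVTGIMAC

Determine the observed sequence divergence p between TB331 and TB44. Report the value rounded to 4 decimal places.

0.3784

Mismatches occur at site 2 (S/L), site 4 (M/N), site 6 (Y/N), site 8 (L/F), site 10 (A/C), site 11 (K/T), site 12 (D/R), site 14 (M/L), site 18 (E/A), site 26 (R/Q), site 31 (G/V), site 34 (T/I), site 36 (S/A), site 37 (D/C).
There are 14 differences over 37 sites, so p = 14/37 = 0.3784.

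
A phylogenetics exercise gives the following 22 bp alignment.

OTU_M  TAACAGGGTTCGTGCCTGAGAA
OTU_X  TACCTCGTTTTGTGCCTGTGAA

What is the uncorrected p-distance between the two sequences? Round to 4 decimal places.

0.2727

The sequences differ at positions 3 (A/C), 5 (A/T), 6 (G/C), 8 (G/T), 11 (C/T), 19 (A/T).
There are 6 differences over 22 sites, so p = 6/22 = 0.2727.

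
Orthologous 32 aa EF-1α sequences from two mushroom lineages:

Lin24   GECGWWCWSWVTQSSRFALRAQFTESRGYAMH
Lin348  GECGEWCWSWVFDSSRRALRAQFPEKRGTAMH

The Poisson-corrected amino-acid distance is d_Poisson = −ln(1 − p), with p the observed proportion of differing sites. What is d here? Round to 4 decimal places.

Differing sites — 5:W/E; 12:T/F; 13:Q/D; 17:F/R; 24:T/P; 26:S/K; 29:Y/T.
p = 7/32 = 0.218750.
d = −ln(1 − 0.218750) = −ln(0.781250) = 0.2469.

0.2469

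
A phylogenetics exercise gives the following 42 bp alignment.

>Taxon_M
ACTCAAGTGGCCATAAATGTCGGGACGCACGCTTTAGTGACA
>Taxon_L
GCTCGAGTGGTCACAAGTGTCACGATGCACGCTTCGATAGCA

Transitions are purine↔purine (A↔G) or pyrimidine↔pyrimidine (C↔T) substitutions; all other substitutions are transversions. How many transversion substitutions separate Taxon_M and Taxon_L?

Differing sites — 1:A/G (Ti); 5:A/G (Ti); 11:C/T (Ti); 14:T/C (Ti); 17:A/G (Ti); 22:G/A (Ti); 23:G/C (Tv); 26:C/T (Ti); 35:T/C (Ti); 36:A/G (Ti); 37:G/A (Ti); 39:G/A (Ti); 40:A/G (Ti).
Of the 13 differences, 12 transitions and 1 transversion, so the answer is 1.

1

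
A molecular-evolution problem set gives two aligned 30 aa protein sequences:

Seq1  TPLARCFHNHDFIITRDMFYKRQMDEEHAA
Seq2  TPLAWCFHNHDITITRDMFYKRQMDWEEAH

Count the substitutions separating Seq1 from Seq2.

6

Differing sites — 5:R/W; 12:F/I; 13:I/T; 26:E/W; 28:H/E; 30:A/H.
That gives 6 mismatches out of 30 aligned sites, so the Hamming distance is 6.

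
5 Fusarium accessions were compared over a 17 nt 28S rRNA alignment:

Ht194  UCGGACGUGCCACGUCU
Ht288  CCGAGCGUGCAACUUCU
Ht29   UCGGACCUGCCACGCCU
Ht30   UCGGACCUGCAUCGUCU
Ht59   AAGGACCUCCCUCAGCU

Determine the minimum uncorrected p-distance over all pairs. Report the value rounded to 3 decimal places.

0.118

Pairwise Hamming distances:
  Ht194 vs Ht288: 5
  Ht194 vs Ht29: 2
  Ht194 vs Ht30: 3
  Ht194 vs Ht59: 7
  Ht288 vs Ht29: 7
  Ht288 vs Ht30: 6
  Ht288 vs Ht59: 10
  Ht29 vs Ht30: 3
  Ht29 vs Ht59: 6
  Ht30 vs Ht59: 6
The smallest is 2 mismatches, between Ht194 and Ht29; p = 2/17 = 0.118.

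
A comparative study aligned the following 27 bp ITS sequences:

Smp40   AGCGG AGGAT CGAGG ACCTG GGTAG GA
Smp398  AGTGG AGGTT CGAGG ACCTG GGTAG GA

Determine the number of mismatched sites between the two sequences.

2

The sequences differ at positions 3 (C/T), 9 (A/T).
That gives 2 mismatches out of 27 aligned sites, so the Hamming distance is 2.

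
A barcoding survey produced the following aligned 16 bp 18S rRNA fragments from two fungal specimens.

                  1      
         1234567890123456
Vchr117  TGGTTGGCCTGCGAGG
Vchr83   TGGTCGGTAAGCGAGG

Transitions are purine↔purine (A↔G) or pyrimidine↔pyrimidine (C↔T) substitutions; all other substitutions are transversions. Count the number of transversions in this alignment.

Differing sites — 5:T/C (Ti); 8:C/T (Ti); 9:C/A (Tv); 10:T/A (Tv).
Of the 4 differences, 2 transitions and 2 transversions, so the answer is 2.

2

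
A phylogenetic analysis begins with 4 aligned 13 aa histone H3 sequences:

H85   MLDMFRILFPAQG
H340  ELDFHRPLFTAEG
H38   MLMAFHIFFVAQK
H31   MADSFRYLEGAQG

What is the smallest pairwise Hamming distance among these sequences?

5

Pairwise Hamming distances:
  H85 vs H340: 6
  H85 vs H38: 6
  H85 vs H31: 5
  H340 vs H38: 10
  H340 vs H31: 8
  H38 vs H31: 9
The smallest is 5, between H85 and H31.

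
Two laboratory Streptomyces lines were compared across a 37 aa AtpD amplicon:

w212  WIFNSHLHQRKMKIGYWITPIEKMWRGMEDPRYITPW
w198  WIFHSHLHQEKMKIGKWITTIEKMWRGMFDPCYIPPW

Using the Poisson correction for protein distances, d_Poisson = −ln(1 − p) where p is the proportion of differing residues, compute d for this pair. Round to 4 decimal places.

Differing sites — 4:N/H; 10:R/E; 16:Y/K; 20:P/T; 29:E/F; 32:R/C; 35:T/P.
p = 7/37 = 0.189189.
d = −ln(1 − 0.189189) = −ln(0.810811) = 0.2097.

0.2097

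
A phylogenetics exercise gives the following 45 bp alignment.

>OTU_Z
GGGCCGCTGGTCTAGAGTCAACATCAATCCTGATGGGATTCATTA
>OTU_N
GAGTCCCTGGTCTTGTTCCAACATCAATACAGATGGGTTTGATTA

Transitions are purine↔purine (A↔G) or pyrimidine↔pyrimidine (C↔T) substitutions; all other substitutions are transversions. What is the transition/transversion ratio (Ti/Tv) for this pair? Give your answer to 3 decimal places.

Mismatches occur at site 2 (G↔A, transition), site 4 (C↔T, transition), site 6 (G↔C, transversion), site 14 (A↔T, transversion), site 16 (A↔T, transversion), site 17 (G↔T, transversion), site 18 (T↔C, transition), site 29 (C↔A, transversion), site 31 (T↔A, transversion), site 38 (A↔T, transversion), site 41 (C↔G, transversion).
Of the 11 differences, 3 transitions and 8 transversions, so Ti/Tv = 3/8 = 0.375.

0.375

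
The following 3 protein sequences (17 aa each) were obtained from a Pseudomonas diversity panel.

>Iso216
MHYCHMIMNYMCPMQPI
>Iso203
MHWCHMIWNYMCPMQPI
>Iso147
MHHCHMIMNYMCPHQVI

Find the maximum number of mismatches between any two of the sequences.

4

Pairwise Hamming distances:
  Iso216 vs Iso203: 2
  Iso216 vs Iso147: 3
  Iso203 vs Iso147: 4
The largest is 4, between Iso203 and Iso147.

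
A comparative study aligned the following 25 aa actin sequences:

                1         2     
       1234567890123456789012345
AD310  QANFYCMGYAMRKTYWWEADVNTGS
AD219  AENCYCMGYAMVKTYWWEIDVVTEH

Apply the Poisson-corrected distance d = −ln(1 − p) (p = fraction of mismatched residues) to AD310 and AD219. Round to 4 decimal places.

0.3857

Differing sites — 1:Q/A; 2:A/E; 4:F/C; 12:R/V; 19:A/I; 22:N/V; 24:G/E; 25:S/H.
p = 8/25 = 0.320000.
d = −ln(1 − 0.320000) = −ln(0.680000) = 0.3857.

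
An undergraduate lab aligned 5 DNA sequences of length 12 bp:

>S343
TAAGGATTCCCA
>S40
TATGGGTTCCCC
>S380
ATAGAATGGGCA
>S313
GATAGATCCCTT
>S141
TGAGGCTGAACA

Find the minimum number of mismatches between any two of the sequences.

Pairwise Hamming distances:
  S343 vs S40: 3
  S343 vs S380: 6
  S343 vs S313: 6
  S343 vs S141: 5
  S40 vs S380: 9
  S40 vs S313: 6
  S40 vs S141: 7
  S380 vs S313: 10
  S380 vs S141: 6
  S313 vs S141: 10
The smallest is 3, between S343 and S40.

3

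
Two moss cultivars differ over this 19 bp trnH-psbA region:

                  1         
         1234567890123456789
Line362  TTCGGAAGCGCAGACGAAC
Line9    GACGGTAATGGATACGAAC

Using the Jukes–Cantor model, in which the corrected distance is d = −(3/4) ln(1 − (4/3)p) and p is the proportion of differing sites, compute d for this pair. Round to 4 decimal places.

Differing sites — 1:T/G; 2:T/A; 6:A/T; 8:G/A; 9:C/T; 11:C/G; 13:G/T.
p = 7/19 = 0.368421.
d = −0.75 · ln(1 − (4/3)·0.368421) = −0.75 · ln(0.508772) = −0.75 · (-0.675755) = 0.5068.

0.5068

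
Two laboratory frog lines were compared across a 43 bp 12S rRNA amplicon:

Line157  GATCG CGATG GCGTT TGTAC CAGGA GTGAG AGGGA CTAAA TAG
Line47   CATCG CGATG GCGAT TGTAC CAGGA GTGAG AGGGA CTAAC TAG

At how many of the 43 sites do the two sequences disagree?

3

The sequences differ at positions 1 (G/C), 14 (T/A), 40 (A/C).
That gives 3 mismatches out of 43 aligned sites, so the Hamming distance is 3.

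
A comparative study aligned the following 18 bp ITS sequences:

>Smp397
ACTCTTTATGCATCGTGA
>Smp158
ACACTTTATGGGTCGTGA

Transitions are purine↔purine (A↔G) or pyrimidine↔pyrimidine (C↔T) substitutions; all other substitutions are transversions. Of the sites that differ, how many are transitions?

1

Differing sites — 3:T/A (Tv); 11:C/G (Tv); 12:A/G (Ti).
Of the 3 differences, 1 transition and 2 transversions, so the answer is 1.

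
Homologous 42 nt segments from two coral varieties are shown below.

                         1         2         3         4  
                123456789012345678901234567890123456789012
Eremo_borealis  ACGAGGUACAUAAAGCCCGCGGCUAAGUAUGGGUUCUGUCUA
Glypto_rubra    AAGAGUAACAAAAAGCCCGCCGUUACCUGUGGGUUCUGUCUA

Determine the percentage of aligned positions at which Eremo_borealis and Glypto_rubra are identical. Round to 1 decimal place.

Differing sites — 2:C/A; 6:G/U; 7:U/A; 11:U/A; 21:G/C; 23:C/U; 26:A/C; 27:G/C; 29:A/G.
33 of the 42 sites match, so the percent identity is 33/42 × 100 = 78.6%.

78.6%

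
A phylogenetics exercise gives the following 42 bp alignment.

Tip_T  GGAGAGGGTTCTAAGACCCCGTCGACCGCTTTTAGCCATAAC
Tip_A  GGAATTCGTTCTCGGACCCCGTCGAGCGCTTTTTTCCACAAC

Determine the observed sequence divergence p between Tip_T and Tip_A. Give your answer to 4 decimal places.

Mismatches occur at site 4 (G→A), site 5 (A→T), site 6 (G→T), site 7 (G→C), site 13 (A→C), site 14 (A→G), site 26 (C→G), site 34 (A→T), site 35 (G→T), site 39 (T→C).
There are 10 differences over 42 sites, so p = 10/42 = 0.2381.

0.2381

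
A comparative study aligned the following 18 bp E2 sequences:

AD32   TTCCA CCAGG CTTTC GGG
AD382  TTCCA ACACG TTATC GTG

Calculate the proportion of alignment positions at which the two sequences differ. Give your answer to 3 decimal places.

0.278

The sequences differ at positions 6 (C/A), 9 (G/C), 11 (C/T), 13 (T/A), 17 (G/T).
There are 5 differences over 18 sites, so p = 5/18 = 0.278.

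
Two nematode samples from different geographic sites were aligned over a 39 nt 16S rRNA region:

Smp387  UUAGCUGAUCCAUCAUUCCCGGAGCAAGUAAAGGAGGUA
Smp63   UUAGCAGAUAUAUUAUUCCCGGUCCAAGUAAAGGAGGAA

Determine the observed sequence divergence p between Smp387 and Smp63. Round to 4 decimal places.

Differing sites — 6:U/A; 10:C/A; 11:C/U; 14:C/U; 23:A/U; 24:G/C; 38:U/A.
There are 7 differences over 39 sites, so p = 7/39 = 0.1795.

0.1795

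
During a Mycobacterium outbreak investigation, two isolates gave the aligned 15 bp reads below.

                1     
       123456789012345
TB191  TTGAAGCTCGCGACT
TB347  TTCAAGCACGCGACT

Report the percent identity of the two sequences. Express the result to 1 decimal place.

Mismatches occur at site 3 (G↔C), site 8 (T↔A).
13 of the 15 sites match, so the percent identity is 13/15 × 100 = 86.7%.

86.7%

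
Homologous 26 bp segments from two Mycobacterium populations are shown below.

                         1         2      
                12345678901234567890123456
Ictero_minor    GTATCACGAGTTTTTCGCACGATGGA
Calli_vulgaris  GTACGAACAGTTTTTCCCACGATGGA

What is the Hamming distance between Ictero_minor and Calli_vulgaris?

5

The sequences differ at positions 4 (T/C), 5 (C/G), 7 (C/A), 8 (G/C), 17 (G/C).
That gives 5 mismatches out of 26 aligned sites, so the Hamming distance is 5.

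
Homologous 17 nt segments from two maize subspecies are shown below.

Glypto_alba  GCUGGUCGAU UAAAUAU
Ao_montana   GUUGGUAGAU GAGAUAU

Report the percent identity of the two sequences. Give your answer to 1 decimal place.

The sequences differ at positions 2 (C/U), 7 (C/A), 11 (U/G), 13 (A/G).
13 of the 17 sites match, so the percent identity is 13/17 × 100 = 76.5%.

76.5%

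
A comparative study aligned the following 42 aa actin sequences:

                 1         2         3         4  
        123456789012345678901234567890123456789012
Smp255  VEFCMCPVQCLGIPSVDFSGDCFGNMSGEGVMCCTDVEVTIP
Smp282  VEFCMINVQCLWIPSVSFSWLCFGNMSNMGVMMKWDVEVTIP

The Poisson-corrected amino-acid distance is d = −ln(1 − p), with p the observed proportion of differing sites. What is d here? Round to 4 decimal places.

The sequences differ at positions 6 (C/I), 7 (P/N), 12 (G/W), 17 (D/S), 20 (G/W), 21 (D/L), 28 (G/N), 29 (E/M), 33 (C/M), 34 (C/K), 35 (T/W).
p = 11/42 = 0.261905.
d = −ln(1 − 0.261905) = −ln(0.738095) = 0.3037.

0.3037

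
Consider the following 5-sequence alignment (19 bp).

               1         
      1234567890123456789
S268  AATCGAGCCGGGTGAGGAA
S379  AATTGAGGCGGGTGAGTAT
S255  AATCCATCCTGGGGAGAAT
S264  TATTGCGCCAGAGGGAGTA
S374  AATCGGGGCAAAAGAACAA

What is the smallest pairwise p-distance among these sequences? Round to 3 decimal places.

Pairwise Hamming distances:
  S268 vs S379: 4
  S268 vs S255: 6
  S268 vs S264: 9
  S268 vs S374: 8
  S379 vs S255: 7
  S379 vs S264: 11
  S379 vs S374: 9
  S255 vs S264: 12
  S255 vs S374: 11
  S264 vs S374: 9
The smallest is 4 mismatches, between S268 and S379; p = 4/19 = 0.211.

0.211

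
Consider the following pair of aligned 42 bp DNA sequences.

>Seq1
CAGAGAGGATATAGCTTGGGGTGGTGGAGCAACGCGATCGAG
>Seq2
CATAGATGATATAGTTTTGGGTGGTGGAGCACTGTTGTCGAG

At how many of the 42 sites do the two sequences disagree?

The sequences differ at positions 3 (G/T), 7 (G/T), 15 (C/T), 18 (G/T), 32 (A/C), 33 (C/T), 35 (C/T), 36 (G/T), 37 (A/G).
That gives 9 mismatches out of 42 aligned sites, so the Hamming distance is 9.

9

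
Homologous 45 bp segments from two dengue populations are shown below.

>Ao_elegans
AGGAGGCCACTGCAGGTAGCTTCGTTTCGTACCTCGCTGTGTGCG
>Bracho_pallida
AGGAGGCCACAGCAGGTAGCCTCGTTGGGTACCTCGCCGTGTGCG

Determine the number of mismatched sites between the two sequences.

5

Mismatches occur at site 11 (T→A), site 21 (T→C), site 27 (T→G), site 28 (C→G), site 38 (T→C).
That gives 5 mismatches out of 45 aligned sites, so the Hamming distance is 5.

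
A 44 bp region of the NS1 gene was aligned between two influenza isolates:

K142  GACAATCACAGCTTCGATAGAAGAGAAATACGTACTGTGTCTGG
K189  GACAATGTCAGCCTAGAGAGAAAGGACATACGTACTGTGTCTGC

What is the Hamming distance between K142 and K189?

9

Differing sites — 7:C/G; 8:A/T; 13:T/C; 15:C/A; 18:T/G; 23:G/A; 24:A/G; 27:A/C; 44:G/C.
That gives 9 mismatches out of 44 aligned sites, so the Hamming distance is 9.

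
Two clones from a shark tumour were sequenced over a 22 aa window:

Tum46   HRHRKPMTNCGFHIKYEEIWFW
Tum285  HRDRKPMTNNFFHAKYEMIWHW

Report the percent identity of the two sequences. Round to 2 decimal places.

72.73%

Differing sites — 3:H/D; 10:C/N; 11:G/F; 14:I/A; 18:E/M; 21:F/H.
16 of the 22 sites match, so the percent identity is 16/22 × 100 = 72.73%.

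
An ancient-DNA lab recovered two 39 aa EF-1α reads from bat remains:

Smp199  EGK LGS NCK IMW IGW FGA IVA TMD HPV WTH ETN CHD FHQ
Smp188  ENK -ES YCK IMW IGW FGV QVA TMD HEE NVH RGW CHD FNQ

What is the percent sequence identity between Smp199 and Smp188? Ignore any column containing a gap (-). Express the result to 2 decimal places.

65.79%

Excluding the 1 gap column leaves 38 comparable sites.
Differing sites — 2:G/N; 5:G/E; 7:N/Y; 18:A/V; 19:I/Q; 26:P/E; 27:V/E; 28:W/N; 29:T/V; 31:E/R; 32:T/G; 33:N/W; 38:H/N.
25 of the 38 comparable sites match, so the percent identity is 25/38 × 100 = 65.79%.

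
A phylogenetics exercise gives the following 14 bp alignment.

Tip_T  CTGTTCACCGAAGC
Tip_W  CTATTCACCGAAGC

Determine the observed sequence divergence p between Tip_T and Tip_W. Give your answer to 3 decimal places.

0.071

Differing sites — 3:G/A.
There are 1 differences over 14 sites, so p = 1/14 = 0.071.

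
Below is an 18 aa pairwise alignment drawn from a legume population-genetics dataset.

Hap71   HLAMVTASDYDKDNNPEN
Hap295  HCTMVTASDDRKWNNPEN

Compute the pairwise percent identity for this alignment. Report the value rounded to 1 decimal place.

72.2%

Mismatches occur at site 2 (L/C), site 3 (A/T), site 10 (Y/D), site 11 (D/R), site 13 (D/W).
13 of the 18 sites match, so the percent identity is 13/18 × 100 = 72.2%.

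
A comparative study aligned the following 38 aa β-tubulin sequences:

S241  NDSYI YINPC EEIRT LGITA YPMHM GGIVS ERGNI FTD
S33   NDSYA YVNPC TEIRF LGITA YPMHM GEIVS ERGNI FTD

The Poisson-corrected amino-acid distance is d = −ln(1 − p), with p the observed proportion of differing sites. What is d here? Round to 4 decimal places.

0.1411

Mismatches occur at site 5 (I→A), site 7 (I→V), site 11 (E→T), site 15 (T→F), site 27 (G→E).
p = 5/38 = 0.131579.
d = −ln(1 − 0.131579) = −ln(0.868421) = 0.1411.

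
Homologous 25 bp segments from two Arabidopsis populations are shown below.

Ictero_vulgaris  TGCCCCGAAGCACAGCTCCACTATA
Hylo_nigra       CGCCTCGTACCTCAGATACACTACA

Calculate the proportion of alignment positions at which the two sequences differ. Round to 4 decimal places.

Mismatches occur at site 1 (T↔C), site 5 (C↔T), site 8 (A↔T), site 10 (G↔C), site 12 (A↔T), site 16 (C↔A), site 18 (C↔A), site 24 (T↔C).
There are 8 differences over 25 sites, so p = 8/25 = 0.3200.

0.3200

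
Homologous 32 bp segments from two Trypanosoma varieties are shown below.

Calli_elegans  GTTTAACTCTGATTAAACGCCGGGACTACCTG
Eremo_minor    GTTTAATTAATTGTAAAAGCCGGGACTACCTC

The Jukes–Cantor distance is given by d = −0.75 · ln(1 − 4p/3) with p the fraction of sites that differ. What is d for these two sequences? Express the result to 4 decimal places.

0.3041

Mismatches occur at site 7 (C↔T), site 9 (C↔A), site 10 (T↔A), site 11 (G↔T), site 12 (A↔T), site 13 (T↔G), site 18 (C↔A), site 32 (G↔C).
p = 8/32 = 0.250000.
d = −0.75 · ln(1 − (4/3)·0.250000) = −0.75 · ln(0.666667) = −0.75 · (-0.405465) = 0.3041.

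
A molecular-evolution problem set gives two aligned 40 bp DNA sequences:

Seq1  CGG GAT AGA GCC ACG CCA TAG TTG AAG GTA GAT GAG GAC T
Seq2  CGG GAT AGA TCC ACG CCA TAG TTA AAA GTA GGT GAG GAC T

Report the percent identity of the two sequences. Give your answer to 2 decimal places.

90.00%

The sequences differ at positions 10 (G/T), 24 (G/A), 27 (G/A), 32 (A/G).
36 of the 40 sites match, so the percent identity is 36/40 × 100 = 90.00%.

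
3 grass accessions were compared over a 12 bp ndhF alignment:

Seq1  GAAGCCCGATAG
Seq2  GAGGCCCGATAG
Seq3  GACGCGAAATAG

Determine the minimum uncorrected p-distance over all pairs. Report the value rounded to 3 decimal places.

Pairwise Hamming distances:
  Seq1 vs Seq2: 1
  Seq1 vs Seq3: 4
  Seq2 vs Seq3: 4
The smallest is 1 mismatch, between Seq1 and Seq2; p = 1/12 = 0.083.

0.083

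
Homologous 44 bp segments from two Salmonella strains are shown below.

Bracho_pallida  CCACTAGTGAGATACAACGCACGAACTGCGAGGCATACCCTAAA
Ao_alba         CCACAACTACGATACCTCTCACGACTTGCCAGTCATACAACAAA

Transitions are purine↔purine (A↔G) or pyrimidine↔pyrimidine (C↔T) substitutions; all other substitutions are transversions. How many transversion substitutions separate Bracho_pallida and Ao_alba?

11

Differing sites — 5:T/A (Tv); 7:G/C (Tv); 9:G/A (Ti); 10:A/C (Tv); 16:A/C (Tv); 17:A/T (Tv); 19:G/T (Tv); 25:A/C (Tv); 26:C/T (Ti); 30:G/C (Tv); 33:G/T (Tv); 39:C/A (Tv); 40:C/A (Tv); 41:T/C (Ti).
Of the 14 differences, 3 transitions and 11 transversions, so the answer is 11.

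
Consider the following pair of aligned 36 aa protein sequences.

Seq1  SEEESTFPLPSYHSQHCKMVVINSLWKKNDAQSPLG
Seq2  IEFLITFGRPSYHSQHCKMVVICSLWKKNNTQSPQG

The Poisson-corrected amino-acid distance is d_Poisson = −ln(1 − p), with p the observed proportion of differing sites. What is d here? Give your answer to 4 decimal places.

0.3254

The sequences differ at positions 1 (S/I), 3 (E/F), 4 (E/L), 5 (S/I), 8 (P/G), 9 (L/R), 23 (N/C), 30 (D/N), 31 (A/T), 35 (L/Q).
p = 10/36 = 0.277778.
d = −ln(1 − 0.277778) = −ln(0.722222) = 0.3254.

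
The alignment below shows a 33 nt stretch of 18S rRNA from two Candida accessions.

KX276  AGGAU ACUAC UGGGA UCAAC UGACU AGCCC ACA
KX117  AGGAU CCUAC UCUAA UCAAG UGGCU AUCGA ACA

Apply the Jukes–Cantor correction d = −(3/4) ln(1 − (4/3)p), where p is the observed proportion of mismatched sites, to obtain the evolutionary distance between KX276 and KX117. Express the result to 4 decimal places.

0.3390

The sequences differ at positions 6 (A/C), 12 (G/C), 13 (G/U), 14 (G/A), 20 (C/G), 23 (A/G), 27 (G/U), 29 (C/G), 30 (C/A).
p = 9/33 = 0.272727.
d = −0.75 · ln(1 − (4/3)·0.272727) = −0.75 · ln(0.636364) = −0.75 · (-0.451985) = 0.3390.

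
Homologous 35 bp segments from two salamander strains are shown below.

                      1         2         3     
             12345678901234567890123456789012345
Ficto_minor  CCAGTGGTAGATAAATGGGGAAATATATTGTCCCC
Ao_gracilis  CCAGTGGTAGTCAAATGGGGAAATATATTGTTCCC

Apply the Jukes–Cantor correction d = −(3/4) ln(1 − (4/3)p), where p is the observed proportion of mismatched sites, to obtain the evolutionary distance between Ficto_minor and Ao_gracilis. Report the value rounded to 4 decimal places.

0.0910

Mismatches occur at site 11 (A/T), site 12 (T/C), site 32 (C/T).
p = 3/35 = 0.085714.
d = −0.75 · ln(1 − (4/3)·0.085714) = −0.75 · ln(0.885715) = −0.75 · (-0.121360) = 0.0910.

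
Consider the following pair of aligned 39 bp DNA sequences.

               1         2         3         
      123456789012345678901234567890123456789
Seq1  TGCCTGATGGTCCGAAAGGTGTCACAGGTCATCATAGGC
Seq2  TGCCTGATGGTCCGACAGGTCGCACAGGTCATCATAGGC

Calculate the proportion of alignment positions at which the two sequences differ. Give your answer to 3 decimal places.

Mismatches occur at site 16 (A/C), site 21 (G/C), site 22 (T/G).
There are 3 differences over 39 sites, so p = 3/39 = 0.077.

0.077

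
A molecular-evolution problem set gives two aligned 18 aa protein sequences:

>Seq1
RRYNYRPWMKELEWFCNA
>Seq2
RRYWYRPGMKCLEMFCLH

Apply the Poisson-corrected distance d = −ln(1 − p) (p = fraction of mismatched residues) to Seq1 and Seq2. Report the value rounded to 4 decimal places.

The sequences differ at positions 4 (N/W), 8 (W/G), 11 (E/C), 14 (W/M), 17 (N/L), 18 (A/H).
p = 6/18 = 0.333333.
d = −ln(1 − 0.333333) = −ln(0.666667) = 0.4055.

0.4055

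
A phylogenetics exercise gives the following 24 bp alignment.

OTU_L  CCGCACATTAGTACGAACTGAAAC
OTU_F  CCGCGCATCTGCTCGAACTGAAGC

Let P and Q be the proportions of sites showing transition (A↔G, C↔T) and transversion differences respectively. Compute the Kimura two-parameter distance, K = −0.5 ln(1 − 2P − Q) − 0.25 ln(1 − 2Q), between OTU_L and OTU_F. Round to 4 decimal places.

Mismatches occur at site 5 (A/G, transition), site 9 (T/C, transition), site 10 (A/T, transversion), site 12 (T/C, transition), site 13 (A/T, transversion), site 23 (A/G, transition).
Of the 6 differences, 4 transitions and 2 transversions over 24 sites: P = 4/24 = 0.166667, Q = 2/24 = 0.083333.
d = −0.5·ln(0.583333) − 0.25·ln(0.833334) = −0.5·(-0.538997) − 0.25·(-0.182321) = 0.3151.

0.3151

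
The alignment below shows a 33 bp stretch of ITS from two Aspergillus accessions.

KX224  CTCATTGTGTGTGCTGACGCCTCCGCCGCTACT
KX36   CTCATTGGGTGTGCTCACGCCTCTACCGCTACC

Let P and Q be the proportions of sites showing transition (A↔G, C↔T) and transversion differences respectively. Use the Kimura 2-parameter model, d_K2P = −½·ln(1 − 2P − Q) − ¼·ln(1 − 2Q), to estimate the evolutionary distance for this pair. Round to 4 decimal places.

Mismatches occur at site 8 (T/G, transversion), site 16 (G/C, transversion), site 24 (C/T, transition), site 25 (G/A, transition), site 33 (T/C, transition).
Of the 5 differences, 3 transitions and 2 transversions over 33 sites: P = 3/33 = 0.090909, Q = 2/33 = 0.060606.
d = −0.5·ln(0.757576) − 0.25·ln(0.878788) = −0.5·(-0.277631) − 0.25·(-0.129212) = 0.1711.

0.1711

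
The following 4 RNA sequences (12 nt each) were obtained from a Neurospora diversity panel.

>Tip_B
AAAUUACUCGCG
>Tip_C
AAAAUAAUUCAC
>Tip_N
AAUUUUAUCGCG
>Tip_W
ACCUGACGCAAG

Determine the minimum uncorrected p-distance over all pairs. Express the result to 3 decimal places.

0.250

Pairwise Hamming distances:
  Tip_B vs Tip_C: 6
  Tip_B vs Tip_N: 3
  Tip_B vs Tip_W: 6
  Tip_C vs Tip_N: 7
  Tip_C vs Tip_W: 9
  Tip_N vs Tip_W: 8
The smallest is 3 mismatches, between Tip_B and Tip_N; p = 3/12 = 0.250.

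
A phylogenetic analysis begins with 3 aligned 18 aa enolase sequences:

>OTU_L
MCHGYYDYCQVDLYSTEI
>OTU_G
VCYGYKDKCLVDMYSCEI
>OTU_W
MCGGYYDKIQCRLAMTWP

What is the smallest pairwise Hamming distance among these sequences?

Pairwise Hamming distances:
  OTU_L vs OTU_G: 7
  OTU_L vs OTU_W: 9
  OTU_G vs OTU_W: 13
The smallest is 7, between OTU_L and OTU_G.

7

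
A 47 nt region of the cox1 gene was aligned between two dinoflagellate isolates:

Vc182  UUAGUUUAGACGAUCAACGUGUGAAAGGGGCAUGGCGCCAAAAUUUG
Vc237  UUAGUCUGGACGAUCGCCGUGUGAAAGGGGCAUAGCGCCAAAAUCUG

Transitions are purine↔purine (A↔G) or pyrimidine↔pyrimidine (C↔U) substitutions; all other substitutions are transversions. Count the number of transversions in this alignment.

Differing sites — 6:U/C (Ti); 8:A/G (Ti); 16:A/G (Ti); 17:A/C (Tv); 34:G/A (Ti); 45:U/C (Ti).
Of the 6 differences, 5 transitions and 1 transversion, so the answer is 1.

1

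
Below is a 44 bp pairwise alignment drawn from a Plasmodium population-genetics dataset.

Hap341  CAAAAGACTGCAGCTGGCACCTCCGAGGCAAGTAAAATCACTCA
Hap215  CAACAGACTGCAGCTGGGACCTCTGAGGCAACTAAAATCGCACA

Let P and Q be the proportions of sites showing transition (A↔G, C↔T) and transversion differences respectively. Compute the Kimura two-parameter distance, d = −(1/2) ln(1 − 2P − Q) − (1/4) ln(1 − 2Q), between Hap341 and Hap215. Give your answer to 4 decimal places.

0.1505

Differing sites — 4:A/C (Tv); 18:C/G (Tv); 24:C/T (Ti); 32:G/C (Tv); 40:A/G (Ti); 42:T/A (Tv).
Of the 6 differences, 2 transitions and 4 transversions over 44 sites: P = 2/44 = 0.045455, Q = 4/44 = 0.090909.
d = −0.5·ln(0.818181) − 0.25·ln(0.818182) = −0.5·(-0.200672) − 0.25·(-0.200670) = 0.1505.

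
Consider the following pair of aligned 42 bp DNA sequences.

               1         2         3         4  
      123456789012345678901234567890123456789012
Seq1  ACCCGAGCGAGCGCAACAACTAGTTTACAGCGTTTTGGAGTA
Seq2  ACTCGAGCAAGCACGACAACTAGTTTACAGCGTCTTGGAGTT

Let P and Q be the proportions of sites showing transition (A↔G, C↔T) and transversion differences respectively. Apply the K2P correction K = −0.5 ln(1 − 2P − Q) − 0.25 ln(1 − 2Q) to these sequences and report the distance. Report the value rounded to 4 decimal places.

0.1640

Mismatches occur at site 3 (C→T, transition), site 9 (G→A, transition), site 13 (G→A, transition), site 15 (A→G, transition), site 34 (T→C, transition), site 42 (A→T, transversion).
Of the 6 differences, 5 transitions and 1 transversion over 42 sites: P = 5/42 = 0.119048, Q = 1/42 = 0.023810.
d = −0.5·ln(0.738094) − 0.25·ln(0.952380) = −0.5·(-0.303684) − 0.25·(-0.048791) = 0.1640.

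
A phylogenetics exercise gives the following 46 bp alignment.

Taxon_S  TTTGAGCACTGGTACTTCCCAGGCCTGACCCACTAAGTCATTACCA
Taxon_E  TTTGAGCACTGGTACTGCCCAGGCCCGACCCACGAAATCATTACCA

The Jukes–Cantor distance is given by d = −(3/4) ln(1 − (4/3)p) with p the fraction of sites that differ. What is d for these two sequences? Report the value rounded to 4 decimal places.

Differing sites — 17:T/G; 26:T/C; 34:T/G; 37:G/A.
p = 4/46 = 0.086957.
d = −0.75 · ln(1 − (4/3)·0.086957) = −0.75 · ln(0.884057) = −0.75 · (-0.123234) = 0.0924.

0.0924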